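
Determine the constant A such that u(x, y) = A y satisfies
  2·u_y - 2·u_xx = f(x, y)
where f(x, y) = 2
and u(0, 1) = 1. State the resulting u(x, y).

Substitute the ansatz u = A y into the left-hand side.
Derivatives of the ansatz:
  u_y = A
  u_xx = 0
Term by term:
  2·u_y = 2 A
  -2·u_xx = 0
So the left-hand side equals
  2 A
This must equal f(x, y) = 2 identically.
Matching coefficients of the independent functions:
  [constant term]:  2 A = 2
Solving: A = 1.
Check against the point condition:
  u(0, 1) = 1  ⟹  A = 1  ✓
Hence u(x, y) = y.

Answer: u(x, y) = y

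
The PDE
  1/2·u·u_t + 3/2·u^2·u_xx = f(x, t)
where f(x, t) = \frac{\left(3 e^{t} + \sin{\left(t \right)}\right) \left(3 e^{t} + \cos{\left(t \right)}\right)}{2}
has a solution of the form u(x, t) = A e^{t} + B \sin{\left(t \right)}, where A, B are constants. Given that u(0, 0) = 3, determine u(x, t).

Answer: u(x, t) = 3 e^{t} + \sin{\left(t \right)}

Derivation:
Substitute the ansatz u = A e^{t} + B \sin{\left(t \right)} into the left-hand side.
Derivatives of the ansatz:
  u_t = A e^{t} + B \cos{\left(t \right)}
  u_xx = 0
Term by term:
  1/2·u·u_t = \frac{A^{2} e^{2 t}}{2} + \frac{A B e^{t} \sin{\left(t \right)}}{2} + \frac{A B e^{t} \cos{\left(t \right)}}{2} + \frac{B^{2} \sin{\left(t \right)} \cos{\left(t \right)}}{2}
  3/2·u^2·u_xx = 0
So the left-hand side equals
  \frac{A^{2} e^{2 t}}{2} + \frac{A B e^{t} \sin{\left(t \right)}}{2} + \frac{A B e^{t} \cos{\left(t \right)}}{2} + \frac{B^{2} \sin{\left(t \right)} \cos{\left(t \right)}}{2}
This must equal f(x, t) identically; expanded, f = \frac{9 e^{2 t}}{2} + \frac{3 e^{t} \sin{\left(t \right)}}{2} + \frac{3 e^{t} \cos{\left(t \right)}}{2} + \frac{\sin{\left(t \right)} \cos{\left(t \right)}}{2}.
Matching coefficients of the independent functions:
  [e^{t} \sin{\left(t \right)}, e^{t} \cos{\left(t \right)}]:  \frac{A B}{2} = \frac{3}{2}
  [\sin{\left(t \right)} \cos{\left(t \right)}]:  \frac{B^{2}}{2} = \frac{1}{2}
  [e^{2 t}]:  \frac{A^{2}}{2} = \frac{9}{2}
These equations allow (A, B) = (-3, -1) or (3, 1).
Impose the point condition(s):
  u(0, 0) = 3  ⟹  A = 3
Only A = 3, B = 1 satisfies everything.
Hence u(x, t) = 3 e^{t} + \sin{\left(t \right)}.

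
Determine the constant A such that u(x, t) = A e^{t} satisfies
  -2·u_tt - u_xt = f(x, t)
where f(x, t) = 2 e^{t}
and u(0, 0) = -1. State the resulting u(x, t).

Substitute the ansatz u = A e^{t} into the left-hand side.
Derivatives of the ansatz:
  u_tt = A e^{t}
  u_xt = 0
Term by term:
  -2·u_tt = - 2 A e^{t}
  -u_xt = 0
So the left-hand side equals
  - 2 A e^{t}
This must equal f(x, t) = 2 e^{t} identically.
Matching coefficients of the independent functions:
  [e^{t}]:  - 2 A = 2
Solving: A = -1.
Check against the point condition:
  u(0, 0) = -1  ⟹  A = -1  ✓
Hence u(x, t) = - e^{t}.

Answer: u(x, t) = - e^{t}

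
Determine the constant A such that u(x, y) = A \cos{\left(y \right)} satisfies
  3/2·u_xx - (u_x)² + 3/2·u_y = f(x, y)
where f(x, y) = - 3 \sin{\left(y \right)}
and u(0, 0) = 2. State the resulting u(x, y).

Substitute the ansatz u = A \cos{\left(y \right)} into the left-hand side.
Derivatives of the ansatz:
  u_xx = 0
  u_x = 0
  u_y = - A \sin{\left(y \right)}
Term by term:
  3/2·u_xx = 0
  -(u_x)² = 0
  3/2·u_y = - \frac{3 A \sin{\left(y \right)}}{2}
So the left-hand side equals
  - \frac{3 A \sin{\left(y \right)}}{2}
This must equal f(x, y) = - 3 \sin{\left(y \right)} identically.
Matching coefficients of the independent functions:
  [\sin{\left(y \right)}]:  - \frac{3 A}{2} = -3
Solving: A = 2.
Check against the point condition:
  u(0, 0) = 2  ⟹  A = 2  ✓
Hence u(x, y) = 2 \cos{\left(y \right)}.

Answer: u(x, y) = 2 \cos{\left(y \right)}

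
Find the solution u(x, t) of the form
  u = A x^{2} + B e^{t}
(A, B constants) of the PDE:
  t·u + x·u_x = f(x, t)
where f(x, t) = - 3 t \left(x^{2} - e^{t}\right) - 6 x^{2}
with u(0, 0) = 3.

Answer: u(x, t) = - 3 x^{2} + 3 e^{t}

Derivation:
Substitute the ansatz u = A x^{2} + B e^{t} into the left-hand side.
Derivatives of the ansatz:
  u_x = 2 A x
Term by term:
  t·u = A t x^{2} + B t e^{t}
  x·u_x = 2 A x^{2}
So the left-hand side equals
  A t x^{2} + 2 A x^{2} + B t e^{t}
This must equal f(x, t) identically; expanded, f = - 3 t x^{2} + 3 t e^{t} - 6 x^{2}.
Matching coefficients of the independent functions:
  [x^{2}]:  2 A = -6
  [t x^{2}]:  A = -3
  [t e^{t}]:  B = 3
Solving: A = -3, B = 3.
Check against the point condition:
  u(0, 0) = 3  ⟹  B = 3  ✓
Hence u(x, t) = - 3 x^{2} + 3 e^{t}.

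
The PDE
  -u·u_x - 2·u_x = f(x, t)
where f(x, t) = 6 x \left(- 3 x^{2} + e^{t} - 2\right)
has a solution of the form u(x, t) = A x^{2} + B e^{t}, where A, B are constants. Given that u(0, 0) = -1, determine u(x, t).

Substitute the ansatz u = A x^{2} + B e^{t} into the left-hand side.
Derivatives of the ansatz:
  u_x = 2 A x
Term by term:
  -u·u_x = - 2 A^{2} x^{3} - 2 A B x e^{t}
  -2·u_x = - 4 A x
So the left-hand side equals
  - 2 A^{2} x^{3} - 2 A B x e^{t} - 4 A x
This must equal f(x, t) identically; expanded, f = - 18 x^{3} + 6 x e^{t} - 12 x.
Matching coefficients of the independent functions:
  [x]:  - 4 A = -12
  [x^{3}]:  - 2 A^{2} = -18
  [x e^{t}]:  - 2 A B = 6
Solving: A = 3, B = -1.
Check against the point condition:
  u(0, 0) = -1  ⟹  B = -1  ✓
Hence u(x, t) = 3 x^{2} - e^{t}.

Answer: u(x, t) = 3 x^{2} - e^{t}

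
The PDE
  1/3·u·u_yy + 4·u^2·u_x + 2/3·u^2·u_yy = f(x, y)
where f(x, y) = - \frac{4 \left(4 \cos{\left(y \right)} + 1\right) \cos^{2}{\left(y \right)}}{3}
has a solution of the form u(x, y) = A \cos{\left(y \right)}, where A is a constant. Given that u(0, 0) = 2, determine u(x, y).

Answer: u(x, y) = 2 \cos{\left(y \right)}

Derivation:
Substitute the ansatz u = A \cos{\left(y \right)} into the left-hand side.
Derivatives of the ansatz:
  u_yy = - A \cos{\left(y \right)}
  u_x = 0
Term by term:
  1/3·u·u_yy = - \frac{A^{2} \cos^{2}{\left(y \right)}}{3}
  4·u^2·u_x = 0
  2/3·u^2·u_yy = - \frac{2 A^{3} \cos^{3}{\left(y \right)}}{3}
So the left-hand side equals
  - \frac{2 A^{3} \cos^{3}{\left(y \right)}}{3} - \frac{A^{2} \cos^{2}{\left(y \right)}}{3}
This must equal f(x, y) identically; expanded, f = - \frac{16 \cos^{3}{\left(y \right)}}{3} - \frac{4 \cos^{2}{\left(y \right)}}{3}.
Matching coefficients of the independent functions:
  [\cos^{2}{\left(y \right)}]:  - \frac{A^{2}}{3} = - \frac{4}{3}
  [\cos^{3}{\left(y \right)}]:  - \frac{2 A^{3}}{3} = - \frac{16}{3}
Solving: A = 2.
Check against the point condition:
  u(0, 0) = 2  ⟹  A = 2  ✓
Hence u(x, y) = 2 \cos{\left(y \right)}.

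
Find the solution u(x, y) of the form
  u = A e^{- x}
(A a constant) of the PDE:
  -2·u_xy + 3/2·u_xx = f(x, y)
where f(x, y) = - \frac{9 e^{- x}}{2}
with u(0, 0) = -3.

Substitute the ansatz u = A e^{- x} into the left-hand side.
Derivatives of the ansatz:
  u_xy = 0
  u_xx = A e^{- x}
Term by term:
  -2·u_xy = 0
  3/2·u_xx = \frac{3 A e^{- x}}{2}
So the left-hand side equals
  \frac{3 A e^{- x}}{2}
This must equal f(x, y) = - \frac{9 e^{- x}}{2} identically.
Matching coefficients of the independent functions:
  [e^{- x}]:  \frac{3 A}{2} = - \frac{9}{2}
Solving: A = -3.
Check against the point condition:
  u(0, 0) = -3  ⟹  A = -3  ✓
Hence u(x, y) = - 3 e^{- x}.

Answer: u(x, y) = - 3 e^{- x}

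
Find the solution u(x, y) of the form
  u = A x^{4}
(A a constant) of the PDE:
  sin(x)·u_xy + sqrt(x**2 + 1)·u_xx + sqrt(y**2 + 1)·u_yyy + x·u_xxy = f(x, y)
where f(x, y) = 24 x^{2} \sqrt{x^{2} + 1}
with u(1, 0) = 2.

Substitute the ansatz u = A x^{4} into the left-hand side.
Derivatives of the ansatz:
  u_xy = 0
  u_xx = 12 A x^{2}
  u_yyy = 0
  u_xxy = 0
Term by term:
  sin(x)·u_xy = 0
  sqrt(x**2 + 1)·u_xx = 12 A x^{2} \sqrt{x^{2} + 1}
  sqrt(y**2 + 1)·u_yyy = 0
  x·u_xxy = 0
So the left-hand side equals
  12 A x^{2} \sqrt{x^{2} + 1}
This must equal f(x, y) = 24 x^{2} \sqrt{x^{2} + 1} identically.
Matching coefficients of the independent functions:
  [x^{2} \sqrt{x^{2} + 1}]:  12 A = 24
Solving: A = 2.
Check against the point condition:
  u(1, 0) = 2  ⟹  A = 2  ✓
Hence u(x, y) = 2 x^{4}.

Answer: u(x, y) = 2 x^{4}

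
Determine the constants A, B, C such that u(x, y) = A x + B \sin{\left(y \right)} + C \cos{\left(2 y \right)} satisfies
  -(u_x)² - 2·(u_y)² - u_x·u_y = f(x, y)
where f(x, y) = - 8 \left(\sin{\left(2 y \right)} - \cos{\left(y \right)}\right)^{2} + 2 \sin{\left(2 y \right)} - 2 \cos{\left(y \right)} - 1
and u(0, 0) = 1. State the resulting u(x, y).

Answer: u(x, y) = x + 2 \sin{\left(y \right)} + \cos{\left(2 y \right)}

Derivation:
Substitute the ansatz u = A x + B \sin{\left(y \right)} + C \cos{\left(2 y \right)} into the left-hand side.
Derivatives of the ansatz:
  u_x = A
  u_y = B \cos{\left(y \right)} - 2 C \sin{\left(2 y \right)}
Term by term:
  -(u_x)² = - A^{2}
  -2·(u_y)² = - 2 B^{2} \cos^{2}{\left(y \right)} + 8 B C \sin{\left(2 y \right)} \cos{\left(y \right)} - 8 C^{2} \sin^{2}{\left(2 y \right)}
  -u_x·u_y = - A B \cos{\left(y \right)} + 2 A C \sin{\left(2 y \right)}
So the left-hand side equals
  - A^{2} - A B \cos{\left(y \right)} + 2 A C \sin{\left(2 y \right)} - 2 B^{2} \cos^{2}{\left(y \right)} + 8 B C \sin{\left(2 y \right)} \cos{\left(y \right)} - 8 C^{2} \sin^{2}{\left(2 y \right)}
This must equal f(x, y) identically; expanded, f = - 8 \sin^{2}{\left(2 y \right)} + 16 \sin{\left(2 y \right)} \cos{\left(y \right)} + 2 \sin{\left(2 y \right)} - 8 \cos^{2}{\left(y \right)} - 2 \cos{\left(y \right)} - 1.
Matching coefficients of the independent functions:
  [constant term]:  - A^{2} = -1
  [\sin{\left(2 y \right)} \cos{\left(y \right)}]:  8 B C = 16
  [\sin{\left(2 y \right)}]:  2 A C = 2
  [\sin^{2}{\left(2 y \right)}]:  - 8 C^{2} = -8
  [\cos{\left(y \right)}]:  - A B = -2
  [\cos^{2}{\left(y \right)}]:  - 2 B^{2} = -8
These equations allow (A, B, C) = (-1, -2, -1) or (1, 2, 1).
Impose the point condition(s):
  u(0, 0) = 1  ⟹  C = 1
Only A = 1, B = 2, C = 1 satisfies everything.
Hence u(x, y) = x + 2 \sin{\left(y \right)} + \cos{\left(2 y \right)}.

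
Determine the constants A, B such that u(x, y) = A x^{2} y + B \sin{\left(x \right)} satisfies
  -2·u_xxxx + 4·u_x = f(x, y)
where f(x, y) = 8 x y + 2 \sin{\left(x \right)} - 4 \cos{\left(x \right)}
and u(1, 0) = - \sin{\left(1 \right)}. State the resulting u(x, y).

Answer: u(x, y) = x^{2} y - \sin{\left(x \right)}

Derivation:
Substitute the ansatz u = A x^{2} y + B \sin{\left(x \right)} into the left-hand side.
Derivatives of the ansatz:
  u_xxxx = B \sin{\left(x \right)}
  u_x = 2 A x y + B \cos{\left(x \right)}
Term by term:
  -2·u_xxxx = - 2 B \sin{\left(x \right)}
  4·u_x = 8 A x y + 4 B \cos{\left(x \right)}
So the left-hand side equals
  8 A x y - 2 B \sin{\left(x \right)} + 4 B \cos{\left(x \right)}
This must equal f(x, y) = 8 x y + 2 \sin{\left(x \right)} - 4 \cos{\left(x \right)} identically.
Matching coefficients of the independent functions:
  [x y]:  8 A = 8
  [\sin{\left(x \right)}]:  - 2 B = 2
  [\cos{\left(x \right)}]:  4 B = -4
Solving: A = 1, B = -1.
Check against the point condition:
  u(1, 0) = - \sin{\left(1 \right)}  ⟹  B \sin{\left(1 \right)} = - \sin{\left(1 \right)}  ✓
Hence u(x, y) = x^{2} y - \sin{\left(x \right)}.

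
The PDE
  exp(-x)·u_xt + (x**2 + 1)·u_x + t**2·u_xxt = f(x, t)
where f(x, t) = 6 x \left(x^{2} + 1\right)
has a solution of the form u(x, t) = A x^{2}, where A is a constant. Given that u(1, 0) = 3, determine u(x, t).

Answer: u(x, t) = 3 x^{2}

Derivation:
Substitute the ansatz u = A x^{2} into the left-hand side.
Derivatives of the ansatz:
  u_xt = 0
  u_x = 2 A x
  u_xxt = 0
Term by term:
  exp(-x)·u_xt = 0
  (x**2 + 1)·u_x = 2 A x^{3} + 2 A x
  t**2·u_xxt = 0
So the left-hand side equals
  2 A x^{3} + 2 A x
This must equal f(x, t) identically; expanded, f = 6 x^{3} + 6 x.
Matching coefficients of the independent functions:
  [x, x^{3}]:  2 A = 6
Solving: A = 3.
Check against the point condition:
  u(1, 0) = 3  ⟹  A = 3  ✓
Hence u(x, t) = 3 x^{2}.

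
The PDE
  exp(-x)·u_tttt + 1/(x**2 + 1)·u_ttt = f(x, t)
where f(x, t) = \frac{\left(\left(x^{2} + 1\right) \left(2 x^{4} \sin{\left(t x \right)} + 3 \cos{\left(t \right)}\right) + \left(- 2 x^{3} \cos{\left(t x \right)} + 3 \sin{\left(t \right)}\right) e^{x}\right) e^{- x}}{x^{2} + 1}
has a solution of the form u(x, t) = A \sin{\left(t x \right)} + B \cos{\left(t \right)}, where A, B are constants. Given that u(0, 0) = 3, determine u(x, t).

Answer: u(x, t) = 2 \sin{\left(t x \right)} + 3 \cos{\left(t \right)}

Derivation:
Substitute the ansatz u = A \sin{\left(t x \right)} + B \cos{\left(t \right)} into the left-hand side.
Derivatives of the ansatz:
  u_tttt = A x^{4} \sin{\left(t x \right)} + B \cos{\left(t \right)}
  u_ttt = - A x^{3} \cos{\left(t x \right)} + B \sin{\left(t \right)}
Term by term:
  exp(-x)·u_tttt = A x^{4} e^{- x} \sin{\left(t x \right)} + B e^{- x} \cos{\left(t \right)}
  1/(x**2 + 1)·u_ttt = - \frac{A x^{3} \cos{\left(t x \right)}}{x^{2} + 1} + \frac{B \sin{\left(t \right)}}{x^{2} + 1}
So the left-hand side equals
  A x^{4} e^{- x} \sin{\left(t x \right)} - \frac{A x^{3} \cos{\left(t x \right)}}{x^{2} + 1} + B e^{- x} \cos{\left(t \right)} + \frac{B \sin{\left(t \right)}}{x^{2} + 1}
This must equal f(x, t) identically; expanded, f = 2 x^{4} e^{- x} \sin{\left(t x \right)} - \frac{2 x^{3} \cos{\left(t x \right)}}{x^{2} + 1} + 3 e^{- x} \cos{\left(t \right)} + \frac{3 \sin{\left(t \right)}}{x^{2} + 1}.
Matching coefficients of the independent functions:
  [\frac{\sin{\left(t \right)}}{x^{2} + 1}, e^{- x} \cos{\left(t \right)}]:  B = 3
  [\frac{x^{3} \cos{\left(t x \right)}}{x^{2} + 1}]:  - A = -2
  [x^{4} e^{- x} \sin{\left(t x \right)}]:  A = 2
Solving: A = 2, B = 3.
Check against the point condition:
  u(0, 0) = 3  ⟹  B = 3  ✓
Hence u(x, t) = 2 \sin{\left(t x \right)} + 3 \cos{\left(t \right)}.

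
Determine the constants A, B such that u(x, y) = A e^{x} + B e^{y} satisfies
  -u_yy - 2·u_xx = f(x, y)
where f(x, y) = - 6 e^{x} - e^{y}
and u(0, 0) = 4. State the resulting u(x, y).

Answer: u(x, y) = 3 e^{x} + e^{y}

Derivation:
Substitute the ansatz u = A e^{x} + B e^{y} into the left-hand side.
Derivatives of the ansatz:
  u_yy = B e^{y}
  u_xx = A e^{x}
Term by term:
  -u_yy = - B e^{y}
  -2·u_xx = - 2 A e^{x}
So the left-hand side equals
  - 2 A e^{x} - B e^{y}
This must equal f(x, y) = - 6 e^{x} - e^{y} identically.
Matching coefficients of the independent functions:
  [e^{x}]:  - 2 A = -6
  [e^{y}]:  - B = -1
Solving: A = 3, B = 1.
Check against the point condition:
  u(0, 0) = 4  ⟹  A + B = 4  ✓
Hence u(x, y) = 3 e^{x} + e^{y}.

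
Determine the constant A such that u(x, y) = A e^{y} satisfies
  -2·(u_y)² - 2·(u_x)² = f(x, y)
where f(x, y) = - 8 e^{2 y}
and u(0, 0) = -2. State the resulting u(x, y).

Answer: u(x, y) = - 2 e^{y}

Derivation:
Substitute the ansatz u = A e^{y} into the left-hand side.
Derivatives of the ansatz:
  u_y = A e^{y}
  u_x = 0
Term by term:
  -2·(u_y)² = - 2 A^{2} e^{2 y}
  -2·(u_x)² = 0
So the left-hand side equals
  - 2 A^{2} e^{2 y}
This must equal f(x, y) = - 8 e^{2 y} identically.
Matching coefficients of the independent functions:
  [e^{2 y}]:  - 2 A^{2} = -8
These equations allow (A) = (-2) or (2).
Impose the point condition(s):
  u(0, 0) = -2  ⟹  A = -2
Only A = -2 satisfies everything.
Hence u(x, y) = - 2 e^{y}.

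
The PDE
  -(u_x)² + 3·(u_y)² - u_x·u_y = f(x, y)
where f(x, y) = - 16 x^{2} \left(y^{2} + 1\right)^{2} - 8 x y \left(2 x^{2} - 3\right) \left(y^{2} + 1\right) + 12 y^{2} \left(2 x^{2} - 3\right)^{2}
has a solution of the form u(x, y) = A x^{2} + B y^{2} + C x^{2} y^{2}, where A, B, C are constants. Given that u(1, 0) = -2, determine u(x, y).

Substitute the ansatz u = A x^{2} + B y^{2} + C x^{2} y^{2} into the left-hand side.
Derivatives of the ansatz:
  u_x = 2 A x + 2 C x y^{2}
  u_y = 2 B y + 2 C x^{2} y
Term by term:
  -(u_x)² = - 4 A^{2} x^{2} - 8 A C x^{2} y^{2} - 4 C^{2} x^{2} y^{4}
  3·(u_y)² = 12 B^{2} y^{2} + 24 B C x^{2} y^{2} + 12 C^{2} x^{4} y^{2}
  -u_x·u_y = - 4 A B x y - 4 A C x^{3} y - 4 B C x y^{3} - 4 C^{2} x^{3} y^{3}
So the left-hand side equals
  - 4 A^{2} x^{2} - 4 A B x y - 4 A C x^{3} y - 8 A C x^{2} y^{2} + 12 B^{2} y^{2} + 24 B C x^{2} y^{2} - 4 B C x y^{3} + 12 C^{2} x^{4} y^{2} - 4 C^{2} x^{3} y^{3} - 4 C^{2} x^{2} y^{4}
This must equal f(x, y) identically; expanded, f = 48 x^{4} y^{2} - 16 x^{3} y^{3} - 16 x^{3} y - 16 x^{2} y^{4} - 176 x^{2} y^{2} - 16 x^{2} + 24 x y^{3} + 24 x y + 108 y^{2}.
Matching coefficients of the independent functions:
  [x^{2}]:  - 4 A^{2} = -16
  [y^{2}]:  12 B^{2} = 108
  [x y]:  - 4 A B = 24
  [x y^{3}]:  - 4 B C = 24
  [x^{2} y^{2}]:  - 8 A C + 24 B C = -176
  [x^{2} y^{4}, x^{3} y^{3}]:  - 4 C^{2} = -16
  [x^{3} y]:  - 4 A C = -16
  [x^{4} y^{2}]:  12 C^{2} = 48
These equations allow (A, B, C) = (-2, 3, -2) or (2, -3, 2).
Impose the point condition(s):
  u(1, 0) = -2  ⟹  A = -2
Only A = -2, B = 3, C = -2 satisfies everything.
Hence u(x, y) = - 2 x^{2} y^{2} - 2 x^{2} + 3 y^{2}.

Answer: u(x, y) = - 2 x^{2} y^{2} - 2 x^{2} + 3 y^{2}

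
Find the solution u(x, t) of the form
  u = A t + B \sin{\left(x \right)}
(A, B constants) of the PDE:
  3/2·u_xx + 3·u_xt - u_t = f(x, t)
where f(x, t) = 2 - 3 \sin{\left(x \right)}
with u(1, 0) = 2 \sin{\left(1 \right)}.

Answer: u(x, t) = - 2 t + 2 \sin{\left(x \right)}

Derivation:
Substitute the ansatz u = A t + B \sin{\left(x \right)} into the left-hand side.
Derivatives of the ansatz:
  u_xx = - B \sin{\left(x \right)}
  u_xt = 0
  u_t = A
Term by term:
  3/2·u_xx = - \frac{3 B \sin{\left(x \right)}}{2}
  3·u_xt = 0
  -u_t = - A
So the left-hand side equals
  - A - \frac{3 B \sin{\left(x \right)}}{2}
This must equal f(x, t) = 2 - 3 \sin{\left(x \right)} identically.
Matching coefficients of the independent functions:
  [constant term]:  - A = 2
  [\sin{\left(x \right)}]:  - \frac{3 B}{2} = -3
Solving: A = -2, B = 2.
Check against the point condition:
  u(1, 0) = 2 \sin{\left(1 \right)}  ⟹  B \sin{\left(1 \right)} = 2 \sin{\left(1 \right)}  ✓
Hence u(x, t) = - 2 t + 2 \sin{\left(x \right)}.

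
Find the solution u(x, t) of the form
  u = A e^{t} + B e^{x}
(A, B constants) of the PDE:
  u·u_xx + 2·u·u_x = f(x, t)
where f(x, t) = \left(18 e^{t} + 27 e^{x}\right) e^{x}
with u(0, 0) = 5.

Substitute the ansatz u = A e^{t} + B e^{x} into the left-hand side.
Derivatives of the ansatz:
  u_xx = B e^{x}
  u_x = B e^{x}
Term by term:
  u·u_xx = A B e^{t} e^{x} + B^{2} e^{2 x}
  2·u·u_x = 2 A B e^{t} e^{x} + 2 B^{2} e^{2 x}
So the left-hand side equals
  3 A B e^{t} e^{x} + 3 B^{2} e^{2 x}
This must equal f(x, t) = \left(18 e^{t} + 27 e^{x}\right) e^{x} identically.
Matching coefficients of the independent functions:
  [e^{t} e^{x}]:  3 A B = 18
  [e^{2 x}]:  3 B^{2} = 27
These equations allow (A, B) = (-2, -3) or (2, 3).
Impose the point condition(s):
  u(0, 0) = 5  ⟹  A + B = 5
Only A = 2, B = 3 satisfies everything.
Hence u(x, t) = 2 e^{t} + 3 e^{x}.

Answer: u(x, t) = 2 e^{t} + 3 e^{x}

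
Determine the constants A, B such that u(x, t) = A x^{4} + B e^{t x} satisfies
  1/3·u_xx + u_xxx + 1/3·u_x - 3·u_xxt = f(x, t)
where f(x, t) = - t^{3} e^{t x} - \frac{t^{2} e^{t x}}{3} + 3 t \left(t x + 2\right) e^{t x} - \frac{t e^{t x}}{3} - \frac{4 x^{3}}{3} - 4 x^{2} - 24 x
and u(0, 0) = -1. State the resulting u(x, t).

Substitute the ansatz u = A x^{4} + B e^{t x} into the left-hand side.
Derivatives of the ansatz:
  u_xx = 12 A x^{2} + B t^{2} e^{t x}
  u_xxx = 24 A x + B t^{3} e^{t x}
  u_x = 4 A x^{3} + B t e^{t x}
  u_xxt = B t^{2} x e^{t x} + 2 B t e^{t x}
Term by term:
  1/3·u_xx = 4 A x^{2} + \frac{B t^{2} e^{t x}}{3}
  u_xxx = 24 A x + B t^{3} e^{t x}
  1/3·u_x = \frac{4 A x^{3}}{3} + \frac{B t e^{t x}}{3}
  -3·u_xxt = - 3 B t^{2} x e^{t x} - 6 B t e^{t x}
So the left-hand side equals
  \frac{4 A x^{3}}{3} + 4 A x^{2} + 24 A x + B t^{3} e^{t x} - 3 B t^{2} x e^{t x} + \frac{B t^{2} e^{t x}}{3} - \frac{17 B t e^{t x}}{3}
This must equal f(x, t) identically; expanded, f = - t^{3} e^{t x} + 3 t^{2} x e^{t x} - \frac{t^{2} e^{t x}}{3} + \frac{17 t e^{t x}}{3} - \frac{4 x^{3}}{3} - 4 x^{2} - 24 x.
Matching coefficients of the independent functions:
  [x]:  24 A = -24
  [x^{2}]:  4 A = -4
  [x^{3}]:  \frac{4 A}{3} = - \frac{4}{3}
  [t e^{t x}]:  - \frac{17 B}{3} = \frac{17}{3}
  [t^{2} e^{t x}]:  \frac{B}{3} = - \frac{1}{3}
  [t^{3} e^{t x}]:  B = -1
  [t^{2} x e^{t x}]:  - 3 B = 3
Solving: A = -1, B = -1.
Check against the point condition:
  u(0, 0) = -1  ⟹  B = -1  ✓
Hence u(x, t) = - x^{4} - e^{t x}.

Answer: u(x, t) = - x^{4} - e^{t x}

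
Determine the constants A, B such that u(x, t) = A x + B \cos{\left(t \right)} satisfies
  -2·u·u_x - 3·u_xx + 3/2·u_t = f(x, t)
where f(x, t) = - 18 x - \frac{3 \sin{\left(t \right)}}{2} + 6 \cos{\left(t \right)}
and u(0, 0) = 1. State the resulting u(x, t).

Substitute the ansatz u = A x + B \cos{\left(t \right)} into the left-hand side.
Derivatives of the ansatz:
  u_x = A
  u_xx = 0
  u_t = - B \sin{\left(t \right)}
Term by term:
  -2·u·u_x = - 2 A^{2} x - 2 A B \cos{\left(t \right)}
  -3·u_xx = 0
  3/2·u_t = - \frac{3 B \sin{\left(t \right)}}{2}
So the left-hand side equals
  - 2 A^{2} x - 2 A B \cos{\left(t \right)} - \frac{3 B \sin{\left(t \right)}}{2}
This must equal f(x, t) = - 18 x - \frac{3 \sin{\left(t \right)}}{2} + 6 \cos{\left(t \right)} identically.
Matching coefficients of the independent functions:
  [x]:  - 2 A^{2} = -18
  [\sin{\left(t \right)}]:  - \frac{3 B}{2} = - \frac{3}{2}
  [\cos{\left(t \right)}]:  - 2 A B = 6
Solving: A = -3, B = 1.
Check against the point condition:
  u(0, 0) = 1  ⟹  B = 1  ✓
Hence u(x, t) = - 3 x + \cos{\left(t \right)}.

Answer: u(x, t) = - 3 x + \cos{\left(t \right)}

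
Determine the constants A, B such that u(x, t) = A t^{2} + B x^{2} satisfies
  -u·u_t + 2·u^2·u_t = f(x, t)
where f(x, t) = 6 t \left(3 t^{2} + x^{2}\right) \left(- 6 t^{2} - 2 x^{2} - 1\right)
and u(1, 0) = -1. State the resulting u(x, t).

Answer: u(x, t) = - 3 t^{2} - x^{2}

Derivation:
Substitute the ansatz u = A t^{2} + B x^{2} into the left-hand side.
Derivatives of the ansatz:
  u_t = 2 A t
Term by term:
  -u·u_t = - 2 A^{2} t^{3} - 2 A B t x^{2}
  2·u^2·u_t = 4 A^{3} t^{5} + 8 A^{2} B t^{3} x^{2} + 4 A B^{2} t x^{4}
So the left-hand side equals
  4 A^{3} t^{5} + 8 A^{2} B t^{3} x^{2} - 2 A^{2} t^{3} + 4 A B^{2} t x^{4} - 2 A B t x^{2}
This must equal f(x, t) identically; expanded, f = - 108 t^{5} - 72 t^{3} x^{2} - 18 t^{3} - 12 t x^{4} - 6 t x^{2}.
Matching coefficients of the independent functions:
  [t^{3}]:  - 2 A^{2} = -18
  [t^{5}]:  4 A^{3} = -108
  [t x^{2}]:  - 2 A B = -6
  [t x^{4}]:  4 A B^{2} = -12
  [t^{3} x^{2}]:  8 A^{2} B = -72
Solving: A = -3, B = -1.
Check against the point condition:
  u(1, 0) = -1  ⟹  B = -1  ✓
Hence u(x, t) = - 3 t^{2} - x^{2}.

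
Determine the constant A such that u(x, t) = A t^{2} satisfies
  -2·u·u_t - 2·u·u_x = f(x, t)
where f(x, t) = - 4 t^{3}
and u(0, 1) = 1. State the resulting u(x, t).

Substitute the ansatz u = A t^{2} into the left-hand side.
Derivatives of the ansatz:
  u_t = 2 A t
  u_x = 0
Term by term:
  -2·u·u_t = - 4 A^{2} t^{3}
  -2·u·u_x = 0
So the left-hand side equals
  - 4 A^{2} t^{3}
This must equal f(x, t) = - 4 t^{3} identically.
Matching coefficients of the independent functions:
  [t^{3}]:  - 4 A^{2} = -4
These equations allow (A) = (-1) or (1).
Impose the point condition(s):
  u(0, 1) = 1  ⟹  A = 1
Only A = 1 satisfies everything.
Hence u(x, t) = t^{2}.

Answer: u(x, t) = t^{2}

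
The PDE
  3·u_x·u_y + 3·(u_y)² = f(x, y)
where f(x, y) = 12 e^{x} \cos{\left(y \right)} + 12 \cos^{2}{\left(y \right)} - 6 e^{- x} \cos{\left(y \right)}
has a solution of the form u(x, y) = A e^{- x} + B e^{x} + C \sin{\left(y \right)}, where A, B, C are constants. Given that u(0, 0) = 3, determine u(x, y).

Answer: u(x, y) = 2 e^{x} + 2 \sin{\left(y \right)} + e^{- x}

Derivation:
Substitute the ansatz u = A e^{- x} + B e^{x} + C \sin{\left(y \right)} into the left-hand side.
Derivatives of the ansatz:
  u_x = - A e^{- x} + B e^{x}
  u_y = C \cos{\left(y \right)}
Term by term:
  3·u_x·u_y = - 3 A C e^{- x} \cos{\left(y \right)} + 3 B C e^{x} \cos{\left(y \right)}
  3·(u_y)² = 3 C^{2} \cos^{2}{\left(y \right)}
So the left-hand side equals
  - 3 A C e^{- x} \cos{\left(y \right)} + 3 B C e^{x} \cos{\left(y \right)} + 3 C^{2} \cos^{2}{\left(y \right)}
This must equal f(x, y) = 12 e^{x} \cos{\left(y \right)} + 12 \cos^{2}{\left(y \right)} - 6 e^{- x} \cos{\left(y \right)} identically.
Matching coefficients of the independent functions:
  [e^{- x} \cos{\left(y \right)}]:  - 3 A C = -6
  [e^{x} \cos{\left(y \right)}]:  3 B C = 12
  [\cos^{2}{\left(y \right)}]:  3 C^{2} = 12
These equations allow (A, B, C) = (-1, -2, -2) or (1, 2, 2).
Impose the point condition(s):
  u(0, 0) = 3  ⟹  A + B = 3
Only A = 1, B = 2, C = 2 satisfies everything.
Hence u(x, y) = 2 e^{x} + 2 \sin{\left(y \right)} + e^{- x}.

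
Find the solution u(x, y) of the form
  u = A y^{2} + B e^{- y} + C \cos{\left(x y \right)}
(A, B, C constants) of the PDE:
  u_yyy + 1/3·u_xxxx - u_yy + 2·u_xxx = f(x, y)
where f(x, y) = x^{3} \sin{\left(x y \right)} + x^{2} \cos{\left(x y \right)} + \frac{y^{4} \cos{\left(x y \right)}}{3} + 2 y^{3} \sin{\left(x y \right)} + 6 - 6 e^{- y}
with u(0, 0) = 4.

Answer: u(x, y) = - 3 y^{2} + \cos{\left(x y \right)} + 3 e^{- y}

Derivation:
Substitute the ansatz u = A y^{2} + B e^{- y} + C \cos{\left(x y \right)} into the left-hand side.
Derivatives of the ansatz:
  u_yyy = - B e^{- y} + C x^{3} \sin{\left(x y \right)}
  u_xxxx = C y^{4} \cos{\left(x y \right)}
  u_yy = 2 A + B e^{- y} - C x^{2} \cos{\left(x y \right)}
  u_xxx = C y^{3} \sin{\left(x y \right)}
Term by term:
  u_yyy = - B e^{- y} + C x^{3} \sin{\left(x y \right)}
  1/3·u_xxxx = \frac{C y^{4} \cos{\left(x y \right)}}{3}
  -u_yy = - 2 A - B e^{- y} + C x^{2} \cos{\left(x y \right)}
  2·u_xxx = 2 C y^{3} \sin{\left(x y \right)}
So the left-hand side equals
  - 2 A - 2 B e^{- y} + C x^{3} \sin{\left(x y \right)} + C x^{2} \cos{\left(x y \right)} + \frac{C y^{4} \cos{\left(x y \right)}}{3} + 2 C y^{3} \sin{\left(x y \right)}
This must equal f(x, y) = x^{3} \sin{\left(x y \right)} + x^{2} \cos{\left(x y \right)} + \frac{y^{4} \cos{\left(x y \right)}}{3} + 2 y^{3} \sin{\left(x y \right)} + 6 - 6 e^{- y} identically.
Matching coefficients of the independent functions:
  [constant term]:  - 2 A = 6
  [x^{2} \cos{\left(x y \right)}, x^{3} \sin{\left(x y \right)}]:  C = 1
  [y^{3} \sin{\left(x y \right)}]:  2 C = 2
  [y^{4} \cos{\left(x y \right)}]:  \frac{C}{3} = \frac{1}{3}
  [e^{- y}]:  - 2 B = -6
Solving: A = -3, B = 3, C = 1.
Check against the point condition:
  u(0, 0) = 4  ⟹  B + C = 4  ✓
Hence u(x, y) = - 3 y^{2} + \cos{\left(x y \right)} + 3 e^{- y}.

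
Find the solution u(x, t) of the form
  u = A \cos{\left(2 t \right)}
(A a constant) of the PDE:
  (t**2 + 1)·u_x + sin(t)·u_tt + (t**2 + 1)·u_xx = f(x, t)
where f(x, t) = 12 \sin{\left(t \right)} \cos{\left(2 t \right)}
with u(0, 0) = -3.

Answer: u(x, t) = - 3 \cos{\left(2 t \right)}

Derivation:
Substitute the ansatz u = A \cos{\left(2 t \right)} into the left-hand side.
Derivatives of the ansatz:
  u_x = 0
  u_tt = - 4 A \cos{\left(2 t \right)}
  u_xx = 0
Term by term:
  (t**2 + 1)·u_x = 0
  sin(t)·u_tt = - 4 A \sin{\left(t \right)} \cos{\left(2 t \right)}
  (t**2 + 1)·u_xx = 0
So the left-hand side equals
  - 4 A \sin{\left(t \right)} \cos{\left(2 t \right)}
This must equal f(x, t) = 12 \sin{\left(t \right)} \cos{\left(2 t \right)} identically.
Matching coefficients of the independent functions:
  [\sin{\left(t \right)} \cos{\left(2 t \right)}]:  - 4 A = 12
Solving: A = -3.
Check against the point condition:
  u(0, 0) = -3  ⟹  A = -3  ✓
Hence u(x, t) = - 3 \cos{\left(2 t \right)}.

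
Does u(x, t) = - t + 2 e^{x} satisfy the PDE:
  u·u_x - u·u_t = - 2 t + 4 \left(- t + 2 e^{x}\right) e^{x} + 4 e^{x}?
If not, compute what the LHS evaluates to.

Answer: No, the LHS evaluates to - t + 2 \left(- t + 2 e^{x}\right) e^{x} + 2 e^{x}

Derivation:
Evaluate each term of the left-hand side for u = - t + 2 e^{x}.
Derivatives:
  u_x = 2 e^{x}
  u_t = -1
Terms:
  u·u_x = 2 \left(- t + 2 e^{x}\right) e^{x}
  -u·u_t = - t + 2 e^{x}
Sum: LHS = - t + 2 \left(- t + 2 e^{x}\right) e^{x} + 2 e^{x}
Given right-hand side: - 2 t + 4 \left(- t + 2 e^{x}\right) e^{x} + 4 e^{x}. Difference LHS − RHS = t + 2 \left(t - 2 e^{x}\right) e^{x} - 2 e^{x} ≠ 0, so u is not a solution.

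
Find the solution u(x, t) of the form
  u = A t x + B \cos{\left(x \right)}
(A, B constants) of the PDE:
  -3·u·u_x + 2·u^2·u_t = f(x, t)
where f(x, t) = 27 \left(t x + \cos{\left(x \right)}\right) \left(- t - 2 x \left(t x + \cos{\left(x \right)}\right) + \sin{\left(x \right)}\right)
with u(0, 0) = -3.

Substitute the ansatz u = A t x + B \cos{\left(x \right)} into the left-hand side.
Derivatives of the ansatz:
  u_x = A t - B \sin{\left(x \right)}
  u_t = A x
Term by term:
  -3·u·u_x = - 3 A^{2} t^{2} x + 3 A B t x \sin{\left(x \right)} - 3 A B t \cos{\left(x \right)} + 3 B^{2} \sin{\left(x \right)} \cos{\left(x \right)}
  2·u^2·u_t = 2 A^{3} t^{2} x^{3} + 4 A^{2} B t x^{2} \cos{\left(x \right)} + 2 A B^{2} x \cos^{2}{\left(x \right)}
So the left-hand side equals
  2 A^{3} t^{2} x^{3} + 4 A^{2} B t x^{2} \cos{\left(x \right)} - 3 A^{2} t^{2} x + 2 A B^{2} x \cos^{2}{\left(x \right)} + 3 A B t x \sin{\left(x \right)} - 3 A B t \cos{\left(x \right)} + 3 B^{2} \sin{\left(x \right)} \cos{\left(x \right)}
This must equal f(x, t) identically; expanded, f = - 54 t^{2} x^{3} - 27 t^{2} x - 108 t x^{2} \cos{\left(x \right)} + 27 t x \sin{\left(x \right)} - 27 t \cos{\left(x \right)} - 54 x \cos^{2}{\left(x \right)} + 27 \sin{\left(x \right)} \cos{\left(x \right)}.
Matching coefficients of the independent functions:
  [t \cos{\left(x \right)}]:  - 3 A B = -27
  [t^{2} x]:  - 3 A^{2} = -27
  [t^{2} x^{3}]:  2 A^{3} = -54
  [x \cos^{2}{\left(x \right)}]:  2 A B^{2} = -54
  [\sin{\left(x \right)} \cos{\left(x \right)}]:  3 B^{2} = 27
  [t x \sin{\left(x \right)}]:  3 A B = 27
  [t x^{2} \cos{\left(x \right)}]:  4 A^{2} B = -108
Solving: A = -3, B = -3.
Check against the point condition:
  u(0, 0) = -3  ⟹  B = -3  ✓
Hence u(x, t) = - 3 t x - 3 \cos{\left(x \right)}.

Answer: u(x, t) = - 3 t x - 3 \cos{\left(x \right)}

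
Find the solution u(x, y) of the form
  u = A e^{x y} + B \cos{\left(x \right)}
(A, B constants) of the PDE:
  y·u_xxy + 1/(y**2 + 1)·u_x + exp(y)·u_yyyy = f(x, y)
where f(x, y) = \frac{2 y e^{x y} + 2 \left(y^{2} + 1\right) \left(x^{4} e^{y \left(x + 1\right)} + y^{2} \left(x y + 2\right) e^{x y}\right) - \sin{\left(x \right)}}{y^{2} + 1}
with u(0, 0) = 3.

Substitute the ansatz u = A e^{x y} + B \cos{\left(x \right)} into the left-hand side.
Derivatives of the ansatz:
  u_xxy = A x y^{2} e^{x y} + 2 A y e^{x y}
  u_x = A y e^{x y} - B \sin{\left(x \right)}
  u_yyyy = A x^{4} e^{x y}
Term by term:
  y·u_xxy = A x y^{3} e^{x y} + 2 A y^{2} e^{x y}
  1/(y**2 + 1)·u_x = \frac{A y e^{x y}}{y^{2} + 1} - \frac{B \sin{\left(x \right)}}{y^{2} + 1}
  exp(y)·u_yyyy = A x^{4} e^{y} e^{x y}
So the left-hand side equals
  A x^{4} e^{y} e^{x y} + A x y^{3} e^{x y} + 2 A y^{2} e^{x y} + \frac{A y e^{x y}}{y^{2} + 1} - \frac{B \sin{\left(x \right)}}{y^{2} + 1}
This must equal f(x, y) identically; expanded, f = 2 x^{4} e^{y} e^{x y} + 2 x y^{3} e^{x y} + 4 y^{2} e^{x y} + \frac{2 y e^{x y}}{y^{2} + 1} - \frac{\sin{\left(x \right)}}{y^{2} + 1}.
Matching coefficients of the independent functions:
  [y^{2} e^{x y}]:  2 A = 4
  [\frac{\sin{\left(x \right)}}{y^{2} + 1}]:  - B = -1
  [x y^{3} e^{x y}, x^{4} e^{y} e^{x y}, \frac{y e^{x y}}{y^{2} + 1}]:  A = 2
Solving: A = 2, B = 1.
Check against the point condition:
  u(0, 0) = 3  ⟹  A + B = 3  ✓
Hence u(x, y) = 2 e^{x y} + \cos{\left(x \right)}.

Answer: u(x, y) = 2 e^{x y} + \cos{\left(x \right)}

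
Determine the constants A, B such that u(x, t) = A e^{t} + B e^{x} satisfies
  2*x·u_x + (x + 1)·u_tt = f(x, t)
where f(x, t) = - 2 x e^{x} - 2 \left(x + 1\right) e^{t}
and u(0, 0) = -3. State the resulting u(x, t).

Answer: u(x, t) = - 2 e^{t} - e^{x}

Derivation:
Substitute the ansatz u = A e^{t} + B e^{x} into the left-hand side.
Derivatives of the ansatz:
  u_x = B e^{x}
  u_tt = A e^{t}
Term by term:
  2*x·u_x = 2 B x e^{x}
  (x + 1)·u_tt = A x e^{t} + A e^{t}
So the left-hand side equals
  A x e^{t} + A e^{t} + 2 B x e^{x}
This must equal f(x, t) identically; expanded, f = - 2 x e^{t} - 2 x e^{x} - 2 e^{t}.
Matching coefficients of the independent functions:
  [x e^{t}, e^{t}]:  A = -2
  [x e^{x}]:  2 B = -2
Solving: A = -2, B = -1.
Check against the point condition:
  u(0, 0) = -3  ⟹  A + B = -3  ✓
Hence u(x, t) = - 2 e^{t} - e^{x}.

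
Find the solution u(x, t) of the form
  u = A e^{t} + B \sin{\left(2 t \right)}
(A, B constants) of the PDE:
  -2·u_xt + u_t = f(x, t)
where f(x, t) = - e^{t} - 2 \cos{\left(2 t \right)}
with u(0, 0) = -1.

Substitute the ansatz u = A e^{t} + B \sin{\left(2 t \right)} into the left-hand side.
Derivatives of the ansatz:
  u_xt = 0
  u_t = A e^{t} + 2 B \cos{\left(2 t \right)}
Term by term:
  -2·u_xt = 0
  u_t = A e^{t} + 2 B \cos{\left(2 t \right)}
So the left-hand side equals
  A e^{t} + 2 B \cos{\left(2 t \right)}
This must equal f(x, t) = - e^{t} - 2 \cos{\left(2 t \right)} identically.
Matching coefficients of the independent functions:
  [e^{t}]:  A = -1
  [\cos{\left(2 t \right)}]:  2 B = -2
Solving: A = -1, B = -1.
Check against the point condition:
  u(0, 0) = -1  ⟹  A = -1  ✓
Hence u(x, t) = - e^{t} - \sin{\left(2 t \right)}.

Answer: u(x, t) = - e^{t} - \sin{\left(2 t \right)}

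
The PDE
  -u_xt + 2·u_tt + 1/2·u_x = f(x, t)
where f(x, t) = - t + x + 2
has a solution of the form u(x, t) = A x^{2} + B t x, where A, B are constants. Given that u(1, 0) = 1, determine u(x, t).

Substitute the ansatz u = A x^{2} + B t x into the left-hand side.
Derivatives of the ansatz:
  u_xt = B
  u_tt = 0
  u_x = 2 A x + B t
Term by term:
  -u_xt = - B
  2·u_tt = 0
  1/2·u_x = A x + \frac{B t}{2}
So the left-hand side equals
  A x + \frac{B t}{2} - B
This must equal f(x, t) = - t + x + 2 identically.
Matching coefficients of the independent functions:
  [constant term]:  - B = 2
  [t]:  \frac{B}{2} = -1
  [x]:  A = 1
Solving: A = 1, B = -2.
Check against the point condition:
  u(1, 0) = 1  ⟹  A = 1  ✓
Hence u(x, t) = - 2 t x + x^{2}.

Answer: u(x, t) = - 2 t x + x^{2}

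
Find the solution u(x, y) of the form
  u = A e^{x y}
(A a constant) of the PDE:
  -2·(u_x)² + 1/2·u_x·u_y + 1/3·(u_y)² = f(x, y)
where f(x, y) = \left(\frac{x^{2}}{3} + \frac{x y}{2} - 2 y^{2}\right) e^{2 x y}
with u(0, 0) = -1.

Substitute the ansatz u = A e^{x y} into the left-hand side.
Derivatives of the ansatz:
  u_x = A y e^{x y}
  u_y = A x e^{x y}
Term by term:
  -2·(u_x)² = - 2 A^{2} y^{2} e^{2 x y}
  1/2·u_x·u_y = \frac{A^{2} x y e^{2 x y}}{2}
  1/3·(u_y)² = \frac{A^{2} x^{2} e^{2 x y}}{3}
So the left-hand side equals
  \frac{A^{2} x^{2} e^{2 x y}}{3} + \frac{A^{2} x y e^{2 x y}}{2} - 2 A^{2} y^{2} e^{2 x y}
This must equal f(x, y) identically; expanded, f = \frac{x^{2} e^{2 x y}}{3} + \frac{x y e^{2 x y}}{2} - 2 y^{2} e^{2 x y}.
Matching coefficients of the independent functions:
  [x^{2} e^{2 x y}]:  \frac{A^{2}}{3} = \frac{1}{3}
  [y^{2} e^{2 x y}]:  - 2 A^{2} = -2
  [x y e^{2 x y}]:  \frac{A^{2}}{2} = \frac{1}{2}
These equations allow (A) = (-1) or (1).
Impose the point condition(s):
  u(0, 0) = -1  ⟹  A = -1
Only A = -1 satisfies everything.
Hence u(x, y) = - e^{x y}.

Answer: u(x, y) = - e^{x y}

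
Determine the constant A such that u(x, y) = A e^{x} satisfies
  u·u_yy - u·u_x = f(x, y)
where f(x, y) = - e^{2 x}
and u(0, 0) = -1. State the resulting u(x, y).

Substitute the ansatz u = A e^{x} into the left-hand side.
Derivatives of the ansatz:
  u_yy = 0
  u_x = A e^{x}
Term by term:
  u·u_yy = 0
  -u·u_x = - A^{2} e^{2 x}
So the left-hand side equals
  - A^{2} e^{2 x}
This must equal f(x, y) = - e^{2 x} identically.
Matching coefficients of the independent functions:
  [e^{2 x}]:  - A^{2} = -1
These equations allow (A) = (-1) or (1).
Impose the point condition(s):
  u(0, 0) = -1  ⟹  A = -1
Only A = -1 satisfies everything.
Hence u(x, y) = - e^{x}.

Answer: u(x, y) = - e^{x}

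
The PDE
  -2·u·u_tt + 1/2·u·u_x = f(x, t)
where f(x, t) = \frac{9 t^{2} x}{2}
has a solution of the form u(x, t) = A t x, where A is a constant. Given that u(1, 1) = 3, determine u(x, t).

Substitute the ansatz u = A t x into the left-hand side.
Derivatives of the ansatz:
  u_tt = 0
  u_x = A t
Term by term:
  -2·u·u_tt = 0
  1/2·u·u_x = \frac{A^{2} t^{2} x}{2}
So the left-hand side equals
  \frac{A^{2} t^{2} x}{2}
This must equal f(x, t) = \frac{9 t^{2} x}{2} identically.
Matching coefficients of the independent functions:
  [t^{2} x]:  \frac{A^{2}}{2} = \frac{9}{2}
These equations allow (A) = (-3) or (3).
Impose the point condition(s):
  u(1, 1) = 3  ⟹  A = 3
Only A = 3 satisfies everything.
Hence u(x, t) = 3 t x.

Answer: u(x, t) = 3 t x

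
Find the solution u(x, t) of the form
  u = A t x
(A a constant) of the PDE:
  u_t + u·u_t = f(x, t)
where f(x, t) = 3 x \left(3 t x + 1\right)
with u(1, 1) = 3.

Answer: u(x, t) = 3 t x

Derivation:
Substitute the ansatz u = A t x into the left-hand side.
Derivatives of the ansatz:
  u_t = A x
Term by term:
  u_t = A x
  u·u_t = A^{2} t x^{2}
So the left-hand side equals
  A^{2} t x^{2} + A x
This must equal f(x, t) identically; expanded, f = 9 t x^{2} + 3 x.
Matching coefficients of the independent functions:
  [x]:  A = 3
  [t x^{2}]:  A^{2} = 9
Solving: A = 3.
Check against the point condition:
  u(1, 1) = 3  ⟹  A = 3  ✓
Hence u(x, t) = 3 t x.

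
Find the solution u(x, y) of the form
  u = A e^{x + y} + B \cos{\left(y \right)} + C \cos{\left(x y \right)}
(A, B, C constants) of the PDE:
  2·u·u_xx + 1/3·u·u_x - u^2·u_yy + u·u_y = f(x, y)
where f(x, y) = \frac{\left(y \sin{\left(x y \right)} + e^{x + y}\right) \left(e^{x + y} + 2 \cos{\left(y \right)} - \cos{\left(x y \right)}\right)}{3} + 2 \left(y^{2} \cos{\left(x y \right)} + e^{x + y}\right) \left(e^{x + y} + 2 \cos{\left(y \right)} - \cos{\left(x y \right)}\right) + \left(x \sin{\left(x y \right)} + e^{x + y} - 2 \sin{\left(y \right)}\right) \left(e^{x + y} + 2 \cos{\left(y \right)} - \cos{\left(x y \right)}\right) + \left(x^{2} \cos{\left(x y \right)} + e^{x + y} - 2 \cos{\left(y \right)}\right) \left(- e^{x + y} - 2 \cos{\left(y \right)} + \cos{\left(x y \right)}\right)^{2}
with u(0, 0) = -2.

Substitute the ansatz u = A e^{x + y} + B \cos{\left(y \right)} + C \cos{\left(x y \right)} into the left-hand side.
Derivatives of the ansatz:
  u_xx = A e^{x} e^{y} - C y^{2} \cos{\left(x y \right)}
  u_x = A e^{x} e^{y} - C y \sin{\left(x y \right)}
  u_yy = A e^{x} e^{y} - B \cos{\left(y \right)} - C x^{2} \cos{\left(x y \right)}
  u_y = A e^{x} e^{y} - B \sin{\left(y \right)} - C x \sin{\left(x y \right)}
Term by term:
  2·u·u_xx = 2 A^{2} e^{2 x} e^{2 y} + 2 A B e^{x} e^{y} \cos{\left(y \right)} - 2 A C y^{2} e^{x} e^{y} \cos{\left(x y \right)} + 2 A C e^{x} e^{y} \cos{\left(x y \right)} - 2 B C y^{2} \cos{\left(y \right)} \cos{\left(x y \right)} - 2 C^{2} y^{2} \cos^{2}{\left(x y \right)}
  1/3·u·u_x = \frac{A^{2} e^{2 x} e^{2 y}}{3} + \frac{A B e^{x} e^{y} \cos{\left(y \right)}}{3} - \frac{A C y e^{x} e^{y} \sin{\left(x y \right)}}{3} + \frac{A C e^{x} e^{y} \cos{\left(x y \right)}}{3} - \frac{B C y \sin{\left(x y \right)} \cos{\left(y \right)}}{3} - \frac{C^{2} y \sin{\left(x y \right)} \cos{\left(x y \right)}}{3}
  -u^2·u_yy = - A^{3} e^{3 x} e^{3 y} - A^{2} B e^{2 x} e^{2 y} \cos{\left(y \right)} + A^{2} C x^{2} e^{2 x} e^{2 y} \cos{\left(x y \right)} - 2 A^{2} C e^{2 x} e^{2 y} \cos{\left(x y \right)} + A B^{2} e^{x} e^{y} \cos^{2}{\left(y \right)} + 2 A B C x^{2} e^{x} e^{y} \cos{\left(y \right)} \cos{\left(x y \right)} + 2 A C^{2} x^{2} e^{x} e^{y} \cos^{2}{\left(x y \right)} - A C^{2} e^{x} e^{y} \cos^{2}{\left(x y \right)} + B^{3} \cos^{3}{\left(y \right)} + B^{2} C x^{2} \cos^{2}{\left(y \right)} \cos{\left(x y \right)} + 2 B^{2} C \cos^{2}{\left(y \right)} \cos{\left(x y \right)} + 2 B C^{2} x^{2} \cos{\left(y \right)} \cos^{2}{\left(x y \right)} + B C^{2} \cos{\left(y \right)} \cos^{2}{\left(x y \right)} + C^{3} x^{2} \cos^{3}{\left(x y \right)}
  u·u_y = A^{2} e^{2 x} e^{2 y} - A B e^{x} e^{y} \sin{\left(y \right)} + A B e^{x} e^{y} \cos{\left(y \right)} - A C x e^{x} e^{y} \sin{\left(x y \right)} + A C e^{x} e^{y} \cos{\left(x y \right)} - B^{2} \sin{\left(y \right)} \cos{\left(y \right)} - B C x \sin{\left(x y \right)} \cos{\left(y \right)} - B C \sin{\left(y \right)} \cos{\left(x y \right)} - C^{2} x \sin{\left(x y \right)} \cos{\left(x y \right)}
Sum these and collect like terms in the independent variables.
This must equal f(x, y) identically; expanded, f = x^{2} e^{2 x} e^{2 y} \cos{\left(x y \right)} + 4 x^{2} e^{x} e^{y} \cos{\left(y \right)} \cos{\left(x y \right)} - 2 x^{2} e^{x} e^{y} \cos^{2}{\left(x y \right)} + 4 x^{2} \cos^{2}{\left(y \right)} \cos{\left(x y \right)} - 4 x^{2} \cos{\left(y \right)} \cos^{2}{\left(x y \right)} + x^{2} \cos^{3}{\left(x y \right)} + x e^{x} e^{y} \sin{\left(x y \right)} + 2 x \sin{\left(x y \right)} \cos{\left(y \right)} - x \sin{\left(x y \right)} \cos{\left(x y \right)} + 2 y^{2} e^{x} e^{y} \cos{\left(x y \right)} + 4 y^{2} \cos{\left(y \right)} \cos{\left(x y \right)} - 2 y^{2} \cos^{2}{\left(x y \right)} + \frac{y e^{x} e^{y} \sin{\left(x y \right)}}{3} + \frac{2 y \sin{\left(x y \right)} \cos{\left(y \right)}}{3} - \frac{y \sin{\left(x y \right)} \cos{\left(x y \right)}}{3} + e^{3 x} e^{3 y} + 2 e^{2 x} e^{2 y} \cos{\left(y \right)} - 2 e^{2 x} e^{2 y} \cos{\left(x y \right)} + \frac{10 e^{2 x} e^{2 y}}{3} - 2 e^{x} e^{y} \sin{\left(y \right)} - 4 e^{x} e^{y} \cos^{2}{\left(y \right)} + \frac{20 e^{x} e^{y} \cos{\left(y \right)}}{3} + e^{x} e^{y} \cos^{2}{\left(x y \right)} - \frac{10 e^{x} e^{y} \cos{\left(x y \right)}}{3} - 4 \sin{\left(y \right)} \cos{\left(y \right)} + 2 \sin{\left(y \right)} \cos{\left(x y \right)} - 8 \cos^{3}{\left(y \right)} + 8 \cos^{2}{\left(y \right)} \cos{\left(x y \right)} - 2 \cos{\left(y \right)} \cos^{2}{\left(x y \right)}.
Matching coefficients of the independent functions:
(each divided by its leading coefficient; functions giving the same equation are listed together)
  [x^{2} \cos^{3}{\left(x y \right)}]:  C^{3} - 1 = 0
  [y^{2} \cos^{2}{\left(x y \right)}, x \sin{\left(x y \right)} \cos{\left(x y \right)}, y \sin{\left(x y \right)} \cos{\left(x y \right)}]:  C^{2} - 1 = 0
  [e^{2 x} e^{2 y}]:  A^{2} - 1 = 0
  [e^{3 x} e^{3 y}]:  A^{3} + 1 = 0
  [\sin{\left(y \right)} \cos{\left(y \right)}]:  B^{2} - 4 = 0
  [\sin{\left(y \right)} \cos{\left(x y \right)}, x \sin{\left(x y \right)} \cos{\left(y \right)}, y \sin{\left(x y \right)} \cos{\left(y \right)}, …]:  B C + 2 = 0
  [\cos{\left(y \right)} \cos^{2}{\left(x y \right)}, x^{2} \cos{\left(y \right)} \cos^{2}{\left(x y \right)}]:  B C^{2} + 2 = 0
  [\cos^{2}{\left(y \right)} \cos{\left(x y \right)}, x^{2} \cos^{2}{\left(y \right)} \cos{\left(x y \right)}]:  B^{2} C - 4 = 0
  [e^{x} e^{y} \sin{\left(y \right)}, e^{x} e^{y} \cos{\left(y \right)}]:  A B - 2 = 0
  [e^{x} e^{y} \cos^{2}{\left(y \right)}]:  A B^{2} + 4 = 0
  [e^{x} e^{y} \cos{\left(x y \right)}, x e^{x} e^{y} \sin{\left(x y \right)}, y e^{x} e^{y} \sin{\left(x y \right)}, …]:  A C + 1 = 0
  [e^{x} e^{y} \cos^{2}{\left(x y \right)}, x^{2} e^{x} e^{y} \cos^{2}{\left(x y \right)}]:  A C^{2} + 1 = 0
  [e^{2 x} e^{2 y} \cos{\left(y \right)}]:  A^{2} B + 2 = 0
  [e^{2 x} e^{2 y} \cos{\left(x y \right)}, x^{2} e^{2 x} e^{2 y} \cos{\left(x y \right)}]:  A^{2} C - 1 = 0
  [x^{2} e^{x} e^{y} \cos{\left(y \right)} \cos{\left(x y \right)}]:  A B C - 2 = 0
  [\cos^{3}{\left(y \right)}]:  B^{3} + 8 = 0
Solving: A = -1, B = -2, C = 1.
Check against the point condition:
  u(0, 0) = -2  ⟹  A + B + C = -2  ✓
Hence u(x, y) = - e^{x + y} - 2 \cos{\left(y \right)} + \cos{\left(x y \right)}.

Answer: u(x, y) = - e^{x + y} - 2 \cos{\left(y \right)} + \cos{\left(x y \right)}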